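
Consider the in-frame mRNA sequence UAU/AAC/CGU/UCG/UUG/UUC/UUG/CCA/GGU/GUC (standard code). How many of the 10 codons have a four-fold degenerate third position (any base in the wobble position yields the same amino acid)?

5

Codon 1 UAU (Tyr): third position 2-fold.
Codon 2 AAC (Asn): third position 2-fold.
Codon 3 CGU (Arg): third position 4-fold.
Codon 4 UCG (Ser): third position 4-fold.
Codon 5 UUG (Leu): third position 2-fold.
Codon 6 UUC (Phe): third position 2-fold.
Codon 7 UUG (Leu): third position 2-fold.
Codon 8 CCA (Pro): third position 4-fold.
Codon 9 GGU (Gly): third position 4-fold.
Codon 10 GUC (Val): third position 4-fold.
Four-fold degenerate third positions: 5.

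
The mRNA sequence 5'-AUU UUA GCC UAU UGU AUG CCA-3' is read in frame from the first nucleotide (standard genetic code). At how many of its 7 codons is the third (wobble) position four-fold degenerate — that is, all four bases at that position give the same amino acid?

2

Codon 1 AUU (Ile): third position 3-fold.
Codon 2 UUA (Leu): third position 2-fold.
Codon 3 GCC (Ala): third position 4-fold.
Codon 4 UAU (Tyr): third position 2-fold.
Codon 5 UGU (Cys): third position 2-fold.
Codon 6 AUG (Met): third position 1-fold.
Codon 7 CCA (Pro): third position 4-fold.
Four-fold degenerate third positions: 2.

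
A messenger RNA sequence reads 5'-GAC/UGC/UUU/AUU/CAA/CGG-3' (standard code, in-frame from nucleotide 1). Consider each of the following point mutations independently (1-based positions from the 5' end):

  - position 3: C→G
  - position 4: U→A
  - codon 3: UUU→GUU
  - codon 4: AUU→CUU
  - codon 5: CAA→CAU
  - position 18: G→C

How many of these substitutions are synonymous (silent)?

Codon 1: GAC (Asp) → GAG (Glu) — missense.
Codon 2: UGC (Cys) → AGC (Ser) — missense.
Codon 3: UUU (Phe) → GUU (Val) — missense.
Codon 4: AUU (Ile) → CUU (Leu) — missense.
Codon 5: CAA (Gln) → CAU (His) — missense.
Codon 6: CGG (Arg) → CGC (Arg) — synonymous.
Synonymous: 1 of 6.

1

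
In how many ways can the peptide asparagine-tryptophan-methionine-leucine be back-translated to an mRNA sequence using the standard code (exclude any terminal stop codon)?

Asn: 2 codons.
Trp: 1 codon.
Met: 1 codon.
Leu: 6 codons.
2 × 1 × 1 × 6 = 12.

12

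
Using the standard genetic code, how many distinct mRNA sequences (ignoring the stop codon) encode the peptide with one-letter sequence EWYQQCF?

64

Glu: 2 codons.
Trp: 1 codon.
Tyr: 2 codons.
Gln: 2 codons.
Gln: 2 codons.
Cys: 2 codons.
Phe: 2 codons.
2 × 1 × 2 × 2 × 2 × 2 × 2 = 64.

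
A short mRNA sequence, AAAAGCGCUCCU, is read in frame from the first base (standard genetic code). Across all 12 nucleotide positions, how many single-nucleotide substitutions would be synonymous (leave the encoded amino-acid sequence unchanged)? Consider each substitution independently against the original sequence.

Codon 1 (AAA, Lys): 1 synonymous substitution.
Codon 2 (AGC, Ser): 1 synonymous substitution.
Codon 3 (GCU, Ala): 3 synonymous substitutions.
Codon 4 (CCU, Pro): 3 synonymous substitutions.
Total: 1 + 1 + 3 + 3 = 8.

8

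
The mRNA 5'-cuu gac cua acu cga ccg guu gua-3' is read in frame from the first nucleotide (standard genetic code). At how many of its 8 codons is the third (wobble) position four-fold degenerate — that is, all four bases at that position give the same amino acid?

7

Codon 1 CUU (Leu): third position 4-fold.
Codon 2 GAC (Asp): third position 2-fold.
Codon 3 CUA (Leu): third position 4-fold.
Codon 4 ACU (Thr): third position 4-fold.
Codon 5 CGA (Arg): third position 4-fold.
Codon 6 CCG (Pro): third position 4-fold.
Codon 7 GUU (Val): third position 4-fold.
Codon 8 GUA (Val): third position 4-fold.
Four-fold degenerate third positions: 7.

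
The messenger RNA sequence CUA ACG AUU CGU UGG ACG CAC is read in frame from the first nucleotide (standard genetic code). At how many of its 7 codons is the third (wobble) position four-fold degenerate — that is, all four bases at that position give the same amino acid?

4

Codon 1 CUA (Leu): third position 4-fold.
Codon 2 ACG (Thr): third position 4-fold.
Codon 3 AUU (Ile): third position 3-fold.
Codon 4 CGU (Arg): third position 4-fold.
Codon 5 UGG (Trp): third position 1-fold.
Codon 6 ACG (Thr): third position 4-fold.
Codon 7 CAC (His): third position 2-fold.
Four-fold degenerate third positions: 4.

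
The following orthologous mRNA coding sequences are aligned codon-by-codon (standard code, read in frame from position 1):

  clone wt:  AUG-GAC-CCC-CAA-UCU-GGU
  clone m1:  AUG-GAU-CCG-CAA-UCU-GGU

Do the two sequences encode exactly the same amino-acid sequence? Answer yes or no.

yes

Codon 1: AUG Met / AUG Met — identical.
Codon 2: GAC Asp / GAU Asp — synonymous.
Codon 3: CCC Pro / CCG Pro — synonymous.
Codon 4: CAA Gln / CAA Gln — identical.
Codon 5: UCU Ser / UCU Ser — identical.
Codon 6: GGU Gly / GGU Gly — identical.
Nonsynonymous differences: 0 → same protein.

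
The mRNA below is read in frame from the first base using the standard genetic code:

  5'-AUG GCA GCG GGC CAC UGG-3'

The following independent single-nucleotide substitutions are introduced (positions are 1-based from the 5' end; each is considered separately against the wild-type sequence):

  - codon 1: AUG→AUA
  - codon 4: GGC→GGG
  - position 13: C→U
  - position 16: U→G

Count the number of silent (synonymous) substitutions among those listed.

Codon 1: AUG (Met) → AUA (Ile) — missense.
Codon 4: GGC (Gly) → GGG (Gly) — synonymous.
Codon 5: CAC (His) → UAC (Tyr) — missense.
Codon 6: UGG (Trp) → GGG (Gly) — missense.
Synonymous: 1 of 4.

1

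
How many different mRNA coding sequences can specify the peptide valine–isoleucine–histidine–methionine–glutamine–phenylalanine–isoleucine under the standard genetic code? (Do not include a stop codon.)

Val: 4 codons.
Ile: 3 codons.
His: 2 codons.
Met: 1 codon.
Gln: 2 codons.
Phe: 2 codons.
Ile: 3 codons.
4 × 3 × 2 × 1 × 2 × 2 × 3 = 288.

288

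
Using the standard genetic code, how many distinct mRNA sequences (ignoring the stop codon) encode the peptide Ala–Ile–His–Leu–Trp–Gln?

Ala: 4 codons.
Ile: 3 codons.
His: 2 codons.
Leu: 6 codons.
Trp: 1 codon.
Gln: 2 codons.
4 × 3 × 2 × 6 × 1 × 2 = 288.

288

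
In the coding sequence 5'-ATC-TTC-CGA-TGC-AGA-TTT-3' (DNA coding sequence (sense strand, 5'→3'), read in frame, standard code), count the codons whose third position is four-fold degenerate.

1

Codon 1 ATC (Ile): third position 3-fold.
Codon 2 TTC (Phe): third position 2-fold.
Codon 3 CGA (Arg): third position 4-fold.
Codon 4 TGC (Cys): third position 2-fold.
Codon 5 AGA (Arg): third position 2-fold.
Codon 6 TTT (Phe): third position 2-fold.
Four-fold degenerate third positions: 1.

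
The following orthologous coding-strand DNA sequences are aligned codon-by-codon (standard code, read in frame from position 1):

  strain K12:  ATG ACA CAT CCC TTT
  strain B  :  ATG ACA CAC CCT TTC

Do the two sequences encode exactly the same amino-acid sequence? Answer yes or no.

yes

Codon 1: ATG Met / ATG Met — identical.
Codon 2: ACA Thr / ACA Thr — identical.
Codon 3: CAT His / CAC His — synonymous.
Codon 4: CCC Pro / CCT Pro — synonymous.
Codon 5: TTT Phe / TTC Phe — synonymous.
Nonsynonymous differences: 0 → same protein.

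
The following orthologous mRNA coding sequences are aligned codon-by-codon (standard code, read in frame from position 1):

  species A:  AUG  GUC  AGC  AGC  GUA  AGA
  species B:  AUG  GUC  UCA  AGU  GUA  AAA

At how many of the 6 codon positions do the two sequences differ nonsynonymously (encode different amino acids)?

Codon 1: AUG Met / AUG Met — identical.
Codon 2: GUC Val / GUC Val — identical.
Codon 3: AGC Ser / UCA Ser — synonymous.
Codon 4: AGC Ser / AGU Ser — synonymous.
Codon 5: GUA Val / GUA Val — identical.
Codon 6: AGA Arg / AAA Lys — nonsynonymous.
Nonsynonymous differences: 1.

1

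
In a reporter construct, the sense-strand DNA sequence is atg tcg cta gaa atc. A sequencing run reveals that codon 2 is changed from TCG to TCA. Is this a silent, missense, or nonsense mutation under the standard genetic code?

Position 6 falls in codon 2: TCG → Ser.
After the substitution the codon is TCA → Ser.
Both encode Ser, so the change is synonymous.

silent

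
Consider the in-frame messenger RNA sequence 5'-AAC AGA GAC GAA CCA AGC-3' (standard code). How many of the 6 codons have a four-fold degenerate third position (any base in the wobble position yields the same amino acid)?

Codon 1 AAC (Asn): third position 2-fold.
Codon 2 AGA (Arg): third position 2-fold.
Codon 3 GAC (Asp): third position 2-fold.
Codon 4 GAA (Glu): third position 2-fold.
Codon 5 CCA (Pro): third position 4-fold.
Codon 6 AGC (Ser): third position 2-fold.
Four-fold degenerate third positions: 1.

1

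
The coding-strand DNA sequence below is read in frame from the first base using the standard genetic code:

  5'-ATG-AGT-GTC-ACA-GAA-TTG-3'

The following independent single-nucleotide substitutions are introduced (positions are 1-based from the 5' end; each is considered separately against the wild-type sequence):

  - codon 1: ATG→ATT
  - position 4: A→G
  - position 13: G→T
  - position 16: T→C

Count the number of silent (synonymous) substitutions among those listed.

Codon 1: ATG (Met) → ATT (Ile) — missense.
Codon 2: AGT (Ser) → GGT (Gly) — missense.
Codon 5: GAA (Glu) → TAA (Stop) — nonsense.
Codon 6: TTG (Leu) → CTG (Leu) — synonymous.
Synonymous: 1 of 4.

1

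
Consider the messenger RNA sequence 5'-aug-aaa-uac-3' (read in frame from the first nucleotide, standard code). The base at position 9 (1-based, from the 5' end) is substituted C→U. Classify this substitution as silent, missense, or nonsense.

Position 9 falls in codon 3: UAC → Tyr.
After the substitution the codon is UAU → Tyr.
Both encode Tyr, so the change is synonymous.

silent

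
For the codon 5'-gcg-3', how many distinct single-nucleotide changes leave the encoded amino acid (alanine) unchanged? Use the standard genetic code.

Position 1: none → 0 synonymous.
Position 2: none → 0 synonymous.
Position 3: GCU, GCC, GCA → 3 synonymous.
Total: 0 + 0 + 3 = 3.

3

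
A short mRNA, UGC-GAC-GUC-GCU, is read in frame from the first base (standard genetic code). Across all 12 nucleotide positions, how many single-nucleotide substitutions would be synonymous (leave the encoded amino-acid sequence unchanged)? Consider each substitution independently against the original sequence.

8

Codon 1 (UGC, Cys): 1 synonymous substitution.
Codon 2 (GAC, Asp): 1 synonymous substitution.
Codon 3 (GUC, Val): 3 synonymous substitutions.
Codon 4 (GCU, Ala): 3 synonymous substitutions.
Total: 1 + 1 + 3 + 3 = 8.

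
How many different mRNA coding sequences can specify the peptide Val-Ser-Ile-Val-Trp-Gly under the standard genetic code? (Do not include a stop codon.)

Val: 4 codons.
Ser: 6 codons.
Ile: 3 codons.
Val: 4 codons.
Trp: 1 codon.
Gly: 4 codons.
4 × 6 × 3 × 4 × 1 × 4 = 1152.

1152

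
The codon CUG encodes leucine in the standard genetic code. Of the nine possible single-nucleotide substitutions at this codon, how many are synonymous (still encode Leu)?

Position 1: UUG → 1 synonymous.
Position 2: none → 0 synonymous.
Position 3: CUU, CUC, CUA → 3 synonymous.
Total: 1 + 0 + 3 = 4.

4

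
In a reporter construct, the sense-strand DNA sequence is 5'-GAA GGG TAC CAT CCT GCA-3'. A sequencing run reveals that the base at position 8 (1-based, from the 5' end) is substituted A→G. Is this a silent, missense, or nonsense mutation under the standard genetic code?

Position 8 falls in codon 3: TAC → Tyr.
After the substitution the codon is TGC → Cys.
Tyr ≠ Cys, so this is a missense mutation.

missense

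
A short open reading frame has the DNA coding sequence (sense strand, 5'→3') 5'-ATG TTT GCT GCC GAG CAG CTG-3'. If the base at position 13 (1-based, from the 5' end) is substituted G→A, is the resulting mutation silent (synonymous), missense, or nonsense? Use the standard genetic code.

Position 13 falls in codon 5: GAG → Glu.
After the substitution the codon is AAG → Lys.
Glu ≠ Lys, so this is a missense mutation.

missense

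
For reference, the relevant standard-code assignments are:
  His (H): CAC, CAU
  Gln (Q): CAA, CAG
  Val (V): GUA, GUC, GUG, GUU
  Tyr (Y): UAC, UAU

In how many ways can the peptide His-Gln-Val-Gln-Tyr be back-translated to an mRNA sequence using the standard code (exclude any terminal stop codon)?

His: 2 codons.
Gln: 2 codons.
Val: 4 codons.
Gln: 2 codons.
Tyr: 2 codons.
2 × 2 × 4 × 2 × 2 = 64.

64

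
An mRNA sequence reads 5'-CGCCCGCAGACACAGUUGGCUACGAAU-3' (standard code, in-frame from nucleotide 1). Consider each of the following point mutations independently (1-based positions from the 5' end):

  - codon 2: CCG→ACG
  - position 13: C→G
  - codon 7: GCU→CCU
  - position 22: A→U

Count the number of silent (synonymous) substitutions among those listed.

Codon 2: CCG (Pro) → ACG (Thr) — missense.
Codon 5: CAG (Gln) → GAG (Glu) — missense.
Codon 7: GCU (Ala) → CCU (Pro) — missense.
Codon 8: ACG (Thr) → UCG (Ser) — missense.
Synonymous: 0 of 4.

0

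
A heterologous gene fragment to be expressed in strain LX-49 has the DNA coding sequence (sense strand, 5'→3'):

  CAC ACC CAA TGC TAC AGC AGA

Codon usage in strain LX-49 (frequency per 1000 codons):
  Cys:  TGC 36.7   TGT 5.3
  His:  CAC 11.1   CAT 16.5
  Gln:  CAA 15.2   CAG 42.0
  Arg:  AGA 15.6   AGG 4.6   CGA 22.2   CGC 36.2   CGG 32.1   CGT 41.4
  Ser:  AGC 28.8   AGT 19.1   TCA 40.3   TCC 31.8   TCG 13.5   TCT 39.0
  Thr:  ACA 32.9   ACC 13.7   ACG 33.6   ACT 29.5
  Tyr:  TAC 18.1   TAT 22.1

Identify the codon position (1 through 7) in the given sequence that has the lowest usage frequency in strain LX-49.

Codon 1 CAC (His): 11.1 per 1000.
Codon 2 ACC (Thr): 13.7 per 1000.
Codon 3 CAA (Gln): 15.2 per 1000.
Codon 4 TGC (Cys): 36.7 per 1000.
Codon 5 TAC (Tyr): 18.1 per 1000.
Codon 6 AGC (Ser): 28.8 per 1000.
Codon 7 AGA (Arg): 15.6 per 1000.
Lowest frequency is 11.1 at codon 1.

1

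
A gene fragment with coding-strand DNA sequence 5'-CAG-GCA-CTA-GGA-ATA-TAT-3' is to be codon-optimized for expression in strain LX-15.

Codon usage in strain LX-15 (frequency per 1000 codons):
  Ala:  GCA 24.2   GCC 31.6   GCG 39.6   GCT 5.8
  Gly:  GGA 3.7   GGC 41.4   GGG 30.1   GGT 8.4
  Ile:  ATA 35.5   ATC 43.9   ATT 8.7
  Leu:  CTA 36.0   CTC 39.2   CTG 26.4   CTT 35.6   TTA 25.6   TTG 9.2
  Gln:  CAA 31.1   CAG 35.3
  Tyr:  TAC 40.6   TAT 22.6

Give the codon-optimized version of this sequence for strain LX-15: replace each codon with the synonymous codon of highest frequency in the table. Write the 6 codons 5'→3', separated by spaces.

Codon 1 (Gln): best is CAG at 35.3.
Codon 2 (Ala): best is GCG at 39.6.
Codon 3 (Leu): best is CTC at 39.2.
Codon 4 (Gly): best is GGC at 41.4.
Codon 5 (Ile): best is ATC at 43.9.
Codon 6 (Tyr): best is TAC at 40.6.

CAG GCG CTC GGC ATC TAC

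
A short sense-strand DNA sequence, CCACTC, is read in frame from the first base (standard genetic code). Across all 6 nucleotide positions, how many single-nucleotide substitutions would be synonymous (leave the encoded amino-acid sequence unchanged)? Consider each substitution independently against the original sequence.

6

Codon 1 (CCA, Pro): 3 synonymous substitutions.
Codon 2 (CTC, Leu): 3 synonymous substitutions.
Total: 3 + 3 = 6.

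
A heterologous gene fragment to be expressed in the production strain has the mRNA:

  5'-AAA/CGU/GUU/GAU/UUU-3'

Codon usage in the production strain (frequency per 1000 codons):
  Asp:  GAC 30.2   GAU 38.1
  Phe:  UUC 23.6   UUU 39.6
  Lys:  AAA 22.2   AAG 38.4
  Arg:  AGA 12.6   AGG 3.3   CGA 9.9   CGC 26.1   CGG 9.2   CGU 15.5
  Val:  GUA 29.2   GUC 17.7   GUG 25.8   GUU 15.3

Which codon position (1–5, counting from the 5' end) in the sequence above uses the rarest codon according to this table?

Codon 1 AAA (Lys): 22.2 per 1000.
Codon 2 CGU (Arg): 15.5 per 1000.
Codon 3 GUU (Val): 15.3 per 1000.
Codon 4 GAU (Asp): 38.1 per 1000.
Codon 5 UUU (Phe): 39.6 per 1000.
Lowest frequency is 15.3 at codon 3.

3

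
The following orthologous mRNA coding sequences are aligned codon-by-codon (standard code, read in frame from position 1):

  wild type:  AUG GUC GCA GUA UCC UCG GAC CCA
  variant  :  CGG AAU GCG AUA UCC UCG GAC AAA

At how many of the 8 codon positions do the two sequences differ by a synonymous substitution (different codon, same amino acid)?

Codon 1: AUG Met / CGG Arg — nonsynonymous.
Codon 2: GUC Val / AAU Asn — nonsynonymous.
Codon 3: GCA Ala / GCG Ala — synonymous.
Codon 4: GUA Val / AUA Ile — nonsynonymous.
Codon 5: UCC Ser / UCC Ser — identical.
Codon 6: UCG Ser / UCG Ser — identical.
Codon 7: GAC Asp / GAC Asp — identical.
Codon 8: CCA Pro / AAA Lys — nonsynonymous.
Synonymous differences: 1.

1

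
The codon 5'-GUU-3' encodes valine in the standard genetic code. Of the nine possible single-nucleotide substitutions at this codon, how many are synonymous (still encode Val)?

3

Position 1: none → 0 synonymous.
Position 2: none → 0 synonymous.
Position 3: GUC, GUA, GUG → 3 synonymous.
Total: 0 + 0 + 3 = 3.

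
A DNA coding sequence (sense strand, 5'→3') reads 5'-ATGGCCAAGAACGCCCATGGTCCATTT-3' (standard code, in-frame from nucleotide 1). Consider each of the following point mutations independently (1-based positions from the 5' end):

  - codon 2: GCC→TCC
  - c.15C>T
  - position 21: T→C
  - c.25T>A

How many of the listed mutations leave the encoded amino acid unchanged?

2

Codon 2: GCC (Ala) → TCC (Ser) — missense.
Codon 5: GCC (Ala) → GCT (Ala) — synonymous.
Codon 7: GGT (Gly) → GGC (Gly) — synonymous.
Codon 9: TTT (Phe) → ATT (Ile) — missense.
Synonymous: 2 of 4.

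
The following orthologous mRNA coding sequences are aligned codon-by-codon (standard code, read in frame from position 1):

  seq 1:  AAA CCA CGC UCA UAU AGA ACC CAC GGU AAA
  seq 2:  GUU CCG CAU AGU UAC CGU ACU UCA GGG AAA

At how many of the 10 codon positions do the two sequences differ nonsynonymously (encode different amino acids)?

Codon 1: AAA Lys / GUU Val — nonsynonymous.
Codon 2: CCA Pro / CCG Pro — synonymous.
Codon 3: CGC Arg / CAU His — nonsynonymous.
Codon 4: UCA Ser / AGU Ser — synonymous.
Codon 5: UAU Tyr / UAC Tyr — synonymous.
Codon 6: AGA Arg / CGU Arg — synonymous.
Codon 7: ACC Thr / ACU Thr — synonymous.
Codon 8: CAC His / UCA Ser — nonsynonymous.
Codon 9: GGU Gly / GGG Gly — synonymous.
Codon 10: AAA Lys / AAA Lys — identical.
Nonsynonymous differences: 3.

3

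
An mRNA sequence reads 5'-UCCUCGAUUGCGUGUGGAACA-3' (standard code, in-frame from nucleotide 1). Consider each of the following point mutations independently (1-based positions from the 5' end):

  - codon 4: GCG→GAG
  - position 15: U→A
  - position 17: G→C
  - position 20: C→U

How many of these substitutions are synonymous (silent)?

0

Codon 4: GCG (Ala) → GAG (Glu) — missense.
Codon 5: UGU (Cys) → UGA (Stop) — nonsense.
Codon 6: GGA (Gly) → GCA (Ala) — missense.
Codon 7: ACA (Thr) → AUA (Ile) — missense.
Synonymous: 0 of 4.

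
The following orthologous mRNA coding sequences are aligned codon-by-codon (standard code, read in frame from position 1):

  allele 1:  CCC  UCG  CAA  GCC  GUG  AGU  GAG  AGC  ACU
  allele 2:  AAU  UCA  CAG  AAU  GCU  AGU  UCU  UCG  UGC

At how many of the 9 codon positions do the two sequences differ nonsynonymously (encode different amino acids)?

Codon 1: CCC Pro / AAU Asn — nonsynonymous.
Codon 2: UCG Ser / UCA Ser — synonymous.
Codon 3: CAA Gln / CAG Gln — synonymous.
Codon 4: GCC Ala / AAU Asn — nonsynonymous.
Codon 5: GUG Val / GCU Ala — nonsynonymous.
Codon 6: AGU Ser / AGU Ser — identical.
Codon 7: GAG Glu / UCU Ser — nonsynonymous.
Codon 8: AGC Ser / UCG Ser — synonymous.
Codon 9: ACU Thr / UGC Cys — nonsynonymous.
Nonsynonymous differences: 5.

5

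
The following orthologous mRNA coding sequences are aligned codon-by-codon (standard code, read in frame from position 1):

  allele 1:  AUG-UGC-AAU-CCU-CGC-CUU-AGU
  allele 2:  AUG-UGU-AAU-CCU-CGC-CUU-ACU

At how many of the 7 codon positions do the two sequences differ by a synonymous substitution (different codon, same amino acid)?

1

Codon 1: AUG Met / AUG Met — identical.
Codon 2: UGC Cys / UGU Cys — synonymous.
Codon 3: AAU Asn / AAU Asn — identical.
Codon 4: CCU Pro / CCU Pro — identical.
Codon 5: CGC Arg / CGC Arg — identical.
Codon 6: CUU Leu / CUU Leu — identical.
Codon 7: AGU Ser / ACU Thr — nonsynonymous.
Synonymous differences: 1.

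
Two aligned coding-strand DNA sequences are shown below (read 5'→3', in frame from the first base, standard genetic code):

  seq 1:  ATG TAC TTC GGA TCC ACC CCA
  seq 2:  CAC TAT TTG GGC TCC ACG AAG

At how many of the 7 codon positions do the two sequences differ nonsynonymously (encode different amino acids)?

Codon 1: ATG Met / CAC His — nonsynonymous.
Codon 2: TAC Tyr / TAT Tyr — synonymous.
Codon 3: TTC Phe / TTG Leu — nonsynonymous.
Codon 4: GGA Gly / GGC Gly — synonymous.
Codon 5: TCC Ser / TCC Ser — identical.
Codon 6: ACC Thr / ACG Thr — synonymous.
Codon 7: CCA Pro / AAG Lys — nonsynonymous.
Nonsynonymous differences: 3.

3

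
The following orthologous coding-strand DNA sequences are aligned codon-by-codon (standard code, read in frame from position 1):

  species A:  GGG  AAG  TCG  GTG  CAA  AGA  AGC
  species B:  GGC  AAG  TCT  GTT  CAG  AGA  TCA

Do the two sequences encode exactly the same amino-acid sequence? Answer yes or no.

yes

Codon 1: GGG Gly / GGC Gly — synonymous.
Codon 2: AAG Lys / AAG Lys — identical.
Codon 3: TCG Ser / TCT Ser — synonymous.
Codon 4: GTG Val / GTT Val — synonymous.
Codon 5: CAA Gln / CAG Gln — synonymous.
Codon 6: AGA Arg / AGA Arg — identical.
Codon 7: AGC Ser / TCA Ser — synonymous.
Nonsynonymous differences: 0 → same protein.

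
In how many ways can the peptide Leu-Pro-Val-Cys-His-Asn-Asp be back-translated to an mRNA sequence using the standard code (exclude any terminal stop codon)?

1536

Leu: 6 codons.
Pro: 4 codons.
Val: 4 codons.
Cys: 2 codons.
His: 2 codons.
Asn: 2 codons.
Asp: 2 codons.
6 × 4 × 4 × 2 × 2 × 2 × 2 = 1536.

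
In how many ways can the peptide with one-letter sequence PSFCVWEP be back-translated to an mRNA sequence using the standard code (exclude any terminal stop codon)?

3072

Pro: 4 codons.
Ser: 6 codons.
Phe: 2 codons.
Cys: 2 codons.
Val: 4 codons.
Trp: 1 codon.
Glu: 2 codons.
Pro: 4 codons.
4 × 6 × 2 × 2 × 4 × 1 × 2 × 4 = 3072.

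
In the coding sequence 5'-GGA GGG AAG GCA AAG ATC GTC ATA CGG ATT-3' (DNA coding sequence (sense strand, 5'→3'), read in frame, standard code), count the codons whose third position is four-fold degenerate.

Codon 1 GGA (Gly): third position 4-fold.
Codon 2 GGG (Gly): third position 4-fold.
Codon 3 AAG (Lys): third position 2-fold.
Codon 4 GCA (Ala): third position 4-fold.
Codon 5 AAG (Lys): third position 2-fold.
Codon 6 ATC (Ile): third position 3-fold.
Codon 7 GTC (Val): third position 4-fold.
Codon 8 ATA (Ile): third position 3-fold.
Codon 9 CGG (Arg): third position 4-fold.
Codon 10 ATT (Ile): third position 3-fold.
Four-fold degenerate third positions: 5.

5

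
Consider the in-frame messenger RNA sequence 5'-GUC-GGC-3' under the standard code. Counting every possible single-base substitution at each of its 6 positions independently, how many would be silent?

Codon 1 (GUC, Val): 3 synonymous substitutions.
Codon 2 (GGC, Gly): 3 synonymous substitutions.
Total: 3 + 3 = 6.

6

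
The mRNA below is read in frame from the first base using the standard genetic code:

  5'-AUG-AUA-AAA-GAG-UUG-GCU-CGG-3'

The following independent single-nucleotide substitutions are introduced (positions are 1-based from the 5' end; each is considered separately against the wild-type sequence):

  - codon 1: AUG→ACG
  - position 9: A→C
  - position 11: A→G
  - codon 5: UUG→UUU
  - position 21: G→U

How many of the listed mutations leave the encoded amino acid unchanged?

Codon 1: AUG (Met) → ACG (Thr) — missense.
Codon 3: AAA (Lys) → AAC (Asn) — missense.
Codon 4: GAG (Glu) → GGG (Gly) — missense.
Codon 5: UUG (Leu) → UUU (Phe) — missense.
Codon 7: CGG (Arg) → CGU (Arg) — synonymous.
Synonymous: 1 of 5.

1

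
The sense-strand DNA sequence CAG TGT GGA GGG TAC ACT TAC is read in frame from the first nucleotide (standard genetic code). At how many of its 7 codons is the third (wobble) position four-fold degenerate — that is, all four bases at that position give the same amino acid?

3

Codon 1 CAG (Gln): third position 2-fold.
Codon 2 TGT (Cys): third position 2-fold.
Codon 3 GGA (Gly): third position 4-fold.
Codon 4 GGG (Gly): third position 4-fold.
Codon 5 TAC (Tyr): third position 2-fold.
Codon 6 ACT (Thr): third position 4-fold.
Codon 7 TAC (Tyr): third position 2-fold.
Four-fold degenerate third positions: 3.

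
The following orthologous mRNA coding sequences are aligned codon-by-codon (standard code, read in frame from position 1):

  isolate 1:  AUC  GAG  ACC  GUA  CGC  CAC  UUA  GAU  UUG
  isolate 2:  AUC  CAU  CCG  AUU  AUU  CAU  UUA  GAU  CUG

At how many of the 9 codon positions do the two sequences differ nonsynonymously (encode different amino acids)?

4

Codon 1: AUC Ile / AUC Ile — identical.
Codon 2: GAG Glu / CAU His — nonsynonymous.
Codon 3: ACC Thr / CCG Pro — nonsynonymous.
Codon 4: GUA Val / AUU Ile — nonsynonymous.
Codon 5: CGC Arg / AUU Ile — nonsynonymous.
Codon 6: CAC His / CAU His — synonymous.
Codon 7: UUA Leu / UUA Leu — identical.
Codon 8: GAU Asp / GAU Asp — identical.
Codon 9: UUG Leu / CUG Leu — synonymous.
Nonsynonymous differences: 4.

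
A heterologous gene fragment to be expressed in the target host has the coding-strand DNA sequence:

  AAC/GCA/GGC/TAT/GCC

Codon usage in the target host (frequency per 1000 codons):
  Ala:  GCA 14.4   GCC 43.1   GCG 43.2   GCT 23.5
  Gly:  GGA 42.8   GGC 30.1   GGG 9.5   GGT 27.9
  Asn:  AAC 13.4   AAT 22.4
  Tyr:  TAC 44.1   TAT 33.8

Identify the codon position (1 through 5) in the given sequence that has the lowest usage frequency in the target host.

Codon 1 AAC (Asn): 13.4 per 1000.
Codon 2 GCA (Ala): 14.4 per 1000.
Codon 3 GGC (Gly): 30.1 per 1000.
Codon 4 TAT (Tyr): 33.8 per 1000.
Codon 5 GCC (Ala): 43.1 per 1000.
Lowest frequency is 13.4 at codon 1.

1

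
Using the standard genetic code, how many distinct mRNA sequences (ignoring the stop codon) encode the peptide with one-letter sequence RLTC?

Arg: 6 codons.
Leu: 6 codons.
Thr: 4 codons.
Cys: 2 codons.
6 × 6 × 4 × 2 = 288.

288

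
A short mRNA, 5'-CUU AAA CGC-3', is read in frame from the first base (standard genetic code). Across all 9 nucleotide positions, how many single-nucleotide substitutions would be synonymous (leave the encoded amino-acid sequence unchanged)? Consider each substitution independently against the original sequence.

7

Codon 1 (CUU, Leu): 3 synonymous substitutions.
Codon 2 (AAA, Lys): 1 synonymous substitution.
Codon 3 (CGC, Arg): 3 synonymous substitutions.
Total: 3 + 1 + 3 = 7.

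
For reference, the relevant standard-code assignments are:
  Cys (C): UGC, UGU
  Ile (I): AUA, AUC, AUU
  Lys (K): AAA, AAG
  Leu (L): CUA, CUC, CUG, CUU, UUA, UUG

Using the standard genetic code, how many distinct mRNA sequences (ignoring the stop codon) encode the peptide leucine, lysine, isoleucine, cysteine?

Leu: 6 codons.
Lys: 2 codons.
Ile: 3 codons.
Cys: 2 codons.
6 × 2 × 3 × 2 = 72.

72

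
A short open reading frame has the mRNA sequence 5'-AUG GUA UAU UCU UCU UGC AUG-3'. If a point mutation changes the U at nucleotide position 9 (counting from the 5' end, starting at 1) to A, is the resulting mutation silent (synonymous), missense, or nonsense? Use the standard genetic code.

nonsense

Position 9 falls in codon 3: UAU → Tyr.
After the substitution the codon is UAA → Stop.
The new codon is a stop codon, so this is a nonsense mutation.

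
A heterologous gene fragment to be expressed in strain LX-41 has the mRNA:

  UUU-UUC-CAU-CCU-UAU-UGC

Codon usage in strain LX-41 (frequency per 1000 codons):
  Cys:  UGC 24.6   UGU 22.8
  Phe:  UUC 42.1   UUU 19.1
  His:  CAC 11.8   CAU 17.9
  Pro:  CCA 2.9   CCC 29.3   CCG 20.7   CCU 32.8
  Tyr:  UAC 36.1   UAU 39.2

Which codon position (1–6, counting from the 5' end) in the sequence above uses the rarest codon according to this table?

3

Codon 1 UUU (Phe): 19.1 per 1000.
Codon 2 UUC (Phe): 42.1 per 1000.
Codon 3 CAU (His): 17.9 per 1000.
Codon 4 CCU (Pro): 32.8 per 1000.
Codon 5 UAU (Tyr): 39.2 per 1000.
Codon 6 UGC (Cys): 24.6 per 1000.
Lowest frequency is 17.9 at codon 3.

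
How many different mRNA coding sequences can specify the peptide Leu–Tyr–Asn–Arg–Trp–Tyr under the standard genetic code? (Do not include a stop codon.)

288

Leu: 6 codons.
Tyr: 2 codons.
Asn: 2 codons.
Arg: 6 codons.
Trp: 1 codon.
Tyr: 2 codons.
6 × 2 × 2 × 6 × 1 × 2 = 288.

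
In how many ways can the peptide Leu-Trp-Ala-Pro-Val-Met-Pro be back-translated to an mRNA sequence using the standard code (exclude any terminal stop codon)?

1536

Leu: 6 codons.
Trp: 1 codon.
Ala: 4 codons.
Pro: 4 codons.
Val: 4 codons.
Met: 1 codon.
Pro: 4 codons.
6 × 1 × 4 × 4 × 4 × 1 × 4 = 1536.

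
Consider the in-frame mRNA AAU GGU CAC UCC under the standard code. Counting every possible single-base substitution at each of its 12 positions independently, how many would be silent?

Codon 1 (AAU, Asn): 1 synonymous substitution.
Codon 2 (GGU, Gly): 3 synonymous substitutions.
Codon 3 (CAC, His): 1 synonymous substitution.
Codon 4 (UCC, Ser): 3 synonymous substitutions.
Total: 1 + 3 + 1 + 3 = 8.

8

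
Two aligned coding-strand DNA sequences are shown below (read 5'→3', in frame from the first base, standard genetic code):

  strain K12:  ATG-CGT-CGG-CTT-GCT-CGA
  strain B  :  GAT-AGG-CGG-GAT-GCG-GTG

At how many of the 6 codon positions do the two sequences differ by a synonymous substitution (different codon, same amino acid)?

Codon 1: ATG Met / GAT Asp — nonsynonymous.
Codon 2: CGT Arg / AGG Arg — synonymous.
Codon 3: CGG Arg / CGG Arg — identical.
Codon 4: CTT Leu / GAT Asp — nonsynonymous.
Codon 5: GCT Ala / GCG Ala — synonymous.
Codon 6: CGA Arg / GTG Val — nonsynonymous.
Synonymous differences: 2.

2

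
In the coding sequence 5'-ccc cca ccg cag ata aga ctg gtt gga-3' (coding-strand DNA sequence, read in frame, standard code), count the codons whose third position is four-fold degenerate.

6

Codon 1 CCC (Pro): third position 4-fold.
Codon 2 CCA (Pro): third position 4-fold.
Codon 3 CCG (Pro): third position 4-fold.
Codon 4 CAG (Gln): third position 2-fold.
Codon 5 ATA (Ile): third position 3-fold.
Codon 6 AGA (Arg): third position 2-fold.
Codon 7 CTG (Leu): third position 4-fold.
Codon 8 GTT (Val): third position 4-fold.
Codon 9 GGA (Gly): third position 4-fold.
Four-fold degenerate third positions: 6.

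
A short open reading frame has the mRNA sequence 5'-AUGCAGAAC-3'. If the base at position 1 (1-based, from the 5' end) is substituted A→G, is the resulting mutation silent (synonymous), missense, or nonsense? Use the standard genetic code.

missense

Position 1 falls in codon 1: AUG → Met.
After the substitution the codon is GUG → Val.
Met ≠ Val, so this is a missense mutation.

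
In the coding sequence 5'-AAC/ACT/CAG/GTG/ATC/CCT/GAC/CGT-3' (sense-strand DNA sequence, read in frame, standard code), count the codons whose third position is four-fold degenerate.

Codon 1 AAC (Asn): third position 2-fold.
Codon 2 ACT (Thr): third position 4-fold.
Codon 3 CAG (Gln): third position 2-fold.
Codon 4 GTG (Val): third position 4-fold.
Codon 5 ATC (Ile): third position 3-fold.
Codon 6 CCT (Pro): third position 4-fold.
Codon 7 GAC (Asp): third position 2-fold.
Codon 8 CGT (Arg): third position 4-fold.
Four-fold degenerate third positions: 4.

4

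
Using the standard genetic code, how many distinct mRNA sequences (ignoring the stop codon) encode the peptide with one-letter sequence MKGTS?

Met: 1 codon.
Lys: 2 codons.
Gly: 4 codons.
Thr: 4 codons.
Ser: 6 codons.
1 × 2 × 4 × 4 × 6 = 192.

192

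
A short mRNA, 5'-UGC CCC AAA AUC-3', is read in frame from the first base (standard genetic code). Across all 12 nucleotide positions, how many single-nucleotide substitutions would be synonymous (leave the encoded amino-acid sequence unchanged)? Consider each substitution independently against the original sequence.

Codon 1 (UGC, Cys): 1 synonymous substitution.
Codon 2 (CCC, Pro): 3 synonymous substitutions.
Codon 3 (AAA, Lys): 1 synonymous substitution.
Codon 4 (AUC, Ile): 2 synonymous substitutions.
Total: 1 + 3 + 1 + 2 = 7.

7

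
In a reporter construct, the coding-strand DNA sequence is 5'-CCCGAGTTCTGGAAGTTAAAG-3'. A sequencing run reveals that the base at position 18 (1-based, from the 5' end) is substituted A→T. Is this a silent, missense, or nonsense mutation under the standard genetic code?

Position 18 falls in codon 6: TTA → Leu.
After the substitution the codon is TTT → Phe.
Leu ≠ Phe, so this is a missense mutation.

missense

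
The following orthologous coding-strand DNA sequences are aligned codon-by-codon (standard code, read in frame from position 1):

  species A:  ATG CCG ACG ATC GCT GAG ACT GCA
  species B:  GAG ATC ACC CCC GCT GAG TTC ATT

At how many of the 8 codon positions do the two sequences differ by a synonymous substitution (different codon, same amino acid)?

1

Codon 1: ATG Met / GAG Glu — nonsynonymous.
Codon 2: CCG Pro / ATC Ile — nonsynonymous.
Codon 3: ACG Thr / ACC Thr — synonymous.
Codon 4: ATC Ile / CCC Pro — nonsynonymous.
Codon 5: GCT Ala / GCT Ala — identical.
Codon 6: GAG Glu / GAG Glu — identical.
Codon 7: ACT Thr / TTC Phe — nonsynonymous.
Codon 8: GCA Ala / ATT Ile — nonsynonymous.
Synonymous differences: 1.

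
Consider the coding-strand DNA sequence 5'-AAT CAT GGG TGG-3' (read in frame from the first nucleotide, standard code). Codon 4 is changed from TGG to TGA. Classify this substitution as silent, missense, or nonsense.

nonsense

Position 12 falls in codon 4: TGG → Trp.
After the substitution the codon is TGA → Stop.
The new codon is a stop codon, so this is a nonsense mutation.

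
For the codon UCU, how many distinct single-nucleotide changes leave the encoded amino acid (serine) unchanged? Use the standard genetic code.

3

Position 1: none → 0 synonymous.
Position 2: none → 0 synonymous.
Position 3: UCC, UCA, UCG → 3 synonymous.
Total: 0 + 0 + 3 = 3.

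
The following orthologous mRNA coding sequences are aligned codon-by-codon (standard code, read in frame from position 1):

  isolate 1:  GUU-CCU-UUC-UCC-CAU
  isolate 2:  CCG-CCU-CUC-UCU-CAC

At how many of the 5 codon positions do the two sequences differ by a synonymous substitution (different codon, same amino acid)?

Codon 1: GUU Val / CCG Pro — nonsynonymous.
Codon 2: CCU Pro / CCU Pro — identical.
Codon 3: UUC Phe / CUC Leu — nonsynonymous.
Codon 4: UCC Ser / UCU Ser — synonymous.
Codon 5: CAU His / CAC His — synonymous.
Synonymous differences: 2.

2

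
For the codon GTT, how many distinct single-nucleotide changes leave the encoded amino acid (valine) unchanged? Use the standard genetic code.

3

Position 1: none → 0 synonymous.
Position 2: none → 0 synonymous.
Position 3: GTC, GTA, GTG → 3 synonymous.
Total: 0 + 0 + 3 = 3.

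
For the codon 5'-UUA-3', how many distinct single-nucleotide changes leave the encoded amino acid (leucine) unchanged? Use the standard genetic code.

Position 1: CUA → 1 synonymous.
Position 2: none → 0 synonymous.
Position 3: UUG → 1 synonymous.
Total: 1 + 0 + 1 = 2.

2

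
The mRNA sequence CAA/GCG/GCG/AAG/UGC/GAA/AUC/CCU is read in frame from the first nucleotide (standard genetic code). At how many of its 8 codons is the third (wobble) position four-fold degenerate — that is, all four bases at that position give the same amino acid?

Codon 1 CAA (Gln): third position 2-fold.
Codon 2 GCG (Ala): third position 4-fold.
Codon 3 GCG (Ala): third position 4-fold.
Codon 4 AAG (Lys): third position 2-fold.
Codon 5 UGC (Cys): third position 2-fold.
Codon 6 GAA (Glu): third position 2-fold.
Codon 7 AUC (Ile): third position 3-fold.
Codon 8 CCU (Pro): third position 4-fold.
Four-fold degenerate third positions: 3.

3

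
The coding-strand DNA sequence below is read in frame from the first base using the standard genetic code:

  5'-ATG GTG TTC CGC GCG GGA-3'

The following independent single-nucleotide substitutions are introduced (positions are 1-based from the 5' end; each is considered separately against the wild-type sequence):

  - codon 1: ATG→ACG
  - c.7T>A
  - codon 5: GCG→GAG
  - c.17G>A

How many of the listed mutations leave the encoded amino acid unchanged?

Codon 1: ATG (Met) → ACG (Thr) — missense.
Codon 3: TTC (Phe) → ATC (Ile) — missense.
Codon 5: GCG (Ala) → GAG (Glu) — missense.
Codon 6: GGA (Gly) → GAA (Glu) — missense.
Synonymous: 0 of 4.

0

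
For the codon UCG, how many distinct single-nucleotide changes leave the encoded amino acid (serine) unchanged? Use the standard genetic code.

Position 1: none → 0 synonymous.
Position 2: none → 0 synonymous.
Position 3: UCU, UCC, UCA → 3 synonymous.
Total: 0 + 0 + 3 = 3.

3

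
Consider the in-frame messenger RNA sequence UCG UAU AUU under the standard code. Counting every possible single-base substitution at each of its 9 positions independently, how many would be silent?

6

Codon 1 (UCG, Ser): 3 synonymous substitutions.
Codon 2 (UAU, Tyr): 1 synonymous substitution.
Codon 3 (AUU, Ile): 2 synonymous substitutions.
Total: 3 + 1 + 2 = 6.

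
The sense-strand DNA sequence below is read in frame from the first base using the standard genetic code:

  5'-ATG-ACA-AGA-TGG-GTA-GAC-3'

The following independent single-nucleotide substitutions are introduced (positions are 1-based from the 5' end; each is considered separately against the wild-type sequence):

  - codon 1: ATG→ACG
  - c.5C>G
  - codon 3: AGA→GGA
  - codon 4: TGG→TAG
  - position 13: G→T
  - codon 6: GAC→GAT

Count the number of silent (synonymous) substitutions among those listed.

1

Codon 1: ATG (Met) → ACG (Thr) — missense.
Codon 2: ACA (Thr) → AGA (Arg) — missense.
Codon 3: AGA (Arg) → GGA (Gly) — missense.
Codon 4: TGG (Trp) → TAG (Stop) — nonsense.
Codon 5: GTA (Val) → TTA (Leu) — missense.
Codon 6: GAC (Asp) → GAT (Asp) — synonymous.
Synonymous: 1 of 6.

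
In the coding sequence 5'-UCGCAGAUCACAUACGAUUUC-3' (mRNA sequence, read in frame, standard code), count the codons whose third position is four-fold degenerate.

Codon 1 UCG (Ser): third position 4-fold.
Codon 2 CAG (Gln): third position 2-fold.
Codon 3 AUC (Ile): third position 3-fold.
Codon 4 ACA (Thr): third position 4-fold.
Codon 5 UAC (Tyr): third position 2-fold.
Codon 6 GAU (Asp): third position 2-fold.
Codon 7 UUC (Phe): third position 2-fold.
Four-fold degenerate third positions: 2.

2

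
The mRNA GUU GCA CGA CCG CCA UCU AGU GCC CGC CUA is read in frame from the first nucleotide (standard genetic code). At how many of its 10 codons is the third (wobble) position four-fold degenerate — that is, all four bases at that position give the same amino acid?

9

Codon 1 GUU (Val): third position 4-fold.
Codon 2 GCA (Ala): third position 4-fold.
Codon 3 CGA (Arg): third position 4-fold.
Codon 4 CCG (Pro): third position 4-fold.
Codon 5 CCA (Pro): third position 4-fold.
Codon 6 UCU (Ser): third position 4-fold.
Codon 7 AGU (Ser): third position 2-fold.
Codon 8 GCC (Ala): third position 4-fold.
Codon 9 CGC (Arg): third position 4-fold.
Codon 10 CUA (Leu): third position 4-fold.
Four-fold degenerate third positions: 9.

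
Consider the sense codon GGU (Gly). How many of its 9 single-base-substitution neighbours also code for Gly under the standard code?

3

Position 1: none → 0 synonymous.
Position 2: none → 0 synonymous.
Position 3: GGC, GGA, GGG → 3 synonymous.
Total: 0 + 0 + 3 = 3.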